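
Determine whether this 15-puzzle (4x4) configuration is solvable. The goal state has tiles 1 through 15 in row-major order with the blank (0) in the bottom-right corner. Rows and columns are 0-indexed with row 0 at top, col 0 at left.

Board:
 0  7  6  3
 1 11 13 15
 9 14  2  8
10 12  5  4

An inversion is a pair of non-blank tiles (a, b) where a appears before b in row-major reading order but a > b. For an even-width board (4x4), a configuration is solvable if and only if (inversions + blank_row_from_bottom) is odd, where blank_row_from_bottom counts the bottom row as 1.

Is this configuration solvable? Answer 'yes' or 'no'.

Inversions: 51
Blank is in row 0 (0-indexed from top), which is row 4 counting from the bottom (bottom = 1).
51 + 4 = 55, which is odd, so the puzzle is solvable.

Answer: yes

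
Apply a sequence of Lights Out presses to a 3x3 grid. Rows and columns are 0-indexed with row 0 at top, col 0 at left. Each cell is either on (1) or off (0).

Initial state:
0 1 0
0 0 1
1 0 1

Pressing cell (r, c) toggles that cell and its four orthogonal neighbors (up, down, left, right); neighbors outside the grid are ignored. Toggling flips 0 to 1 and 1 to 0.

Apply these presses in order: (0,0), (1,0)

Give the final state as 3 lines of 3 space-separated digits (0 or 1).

After press 1 at (0,0):
1 0 0
1 0 1
1 0 1

After press 2 at (1,0):
0 0 0
0 1 1
0 0 1

Answer: 0 0 0
0 1 1
0 0 1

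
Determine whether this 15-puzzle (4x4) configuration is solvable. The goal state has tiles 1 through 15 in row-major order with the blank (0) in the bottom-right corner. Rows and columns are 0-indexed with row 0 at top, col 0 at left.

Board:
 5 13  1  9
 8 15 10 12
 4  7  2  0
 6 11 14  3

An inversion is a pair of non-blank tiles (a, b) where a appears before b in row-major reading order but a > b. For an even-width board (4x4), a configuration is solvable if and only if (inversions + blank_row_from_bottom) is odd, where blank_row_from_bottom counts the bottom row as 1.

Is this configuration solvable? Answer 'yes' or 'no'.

Inversions: 54
Blank is in row 2 (0-indexed from top), which is row 2 counting from the bottom (bottom = 1).
54 + 2 = 56, which is even, so the puzzle is not solvable.

Answer: no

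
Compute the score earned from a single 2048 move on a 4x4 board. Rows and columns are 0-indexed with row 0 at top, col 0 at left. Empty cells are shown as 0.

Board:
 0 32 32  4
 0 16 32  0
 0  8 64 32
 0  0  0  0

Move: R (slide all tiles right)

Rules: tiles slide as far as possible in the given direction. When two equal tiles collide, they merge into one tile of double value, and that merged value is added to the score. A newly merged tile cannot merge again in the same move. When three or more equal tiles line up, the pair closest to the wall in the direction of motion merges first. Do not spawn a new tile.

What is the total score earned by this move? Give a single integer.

Slide right:
row 0: [0, 32, 32, 4] -> [0, 0, 64, 4]  score +64 (running 64)
row 1: [0, 16, 32, 0] -> [0, 0, 16, 32]  score +0 (running 64)
row 2: [0, 8, 64, 32] -> [0, 8, 64, 32]  score +0 (running 64)
row 3: [0, 0, 0, 0] -> [0, 0, 0, 0]  score +0 (running 64)
Board after move:
 0  0 64  4
 0  0 16 32
 0  8 64 32
 0  0  0  0

Answer: 64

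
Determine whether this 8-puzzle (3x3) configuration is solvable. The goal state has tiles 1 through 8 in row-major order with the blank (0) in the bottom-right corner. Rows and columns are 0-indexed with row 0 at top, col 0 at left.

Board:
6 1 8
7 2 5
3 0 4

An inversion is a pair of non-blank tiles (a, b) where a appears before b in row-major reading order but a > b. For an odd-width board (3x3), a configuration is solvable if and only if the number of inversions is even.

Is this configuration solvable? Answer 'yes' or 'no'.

Answer: yes

Derivation:
Inversions (pairs i<j in row-major order where tile[i] > tile[j] > 0): 16
16 is even, so the puzzle is solvable.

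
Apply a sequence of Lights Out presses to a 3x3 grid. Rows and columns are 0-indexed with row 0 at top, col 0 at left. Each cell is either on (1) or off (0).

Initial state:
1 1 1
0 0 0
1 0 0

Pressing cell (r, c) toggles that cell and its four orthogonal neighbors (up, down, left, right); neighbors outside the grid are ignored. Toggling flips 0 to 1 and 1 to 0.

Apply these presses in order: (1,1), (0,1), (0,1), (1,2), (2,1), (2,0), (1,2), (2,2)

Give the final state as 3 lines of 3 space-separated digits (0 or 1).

Answer: 1 0 1
0 0 0
1 0 0

Derivation:
After press 1 at (1,1):
1 0 1
1 1 1
1 1 0

After press 2 at (0,1):
0 1 0
1 0 1
1 1 0

After press 3 at (0,1):
1 0 1
1 1 1
1 1 0

After press 4 at (1,2):
1 0 0
1 0 0
1 1 1

After press 5 at (2,1):
1 0 0
1 1 0
0 0 0

After press 6 at (2,0):
1 0 0
0 1 0
1 1 0

After press 7 at (1,2):
1 0 1
0 0 1
1 1 1

After press 8 at (2,2):
1 0 1
0 0 0
1 0 0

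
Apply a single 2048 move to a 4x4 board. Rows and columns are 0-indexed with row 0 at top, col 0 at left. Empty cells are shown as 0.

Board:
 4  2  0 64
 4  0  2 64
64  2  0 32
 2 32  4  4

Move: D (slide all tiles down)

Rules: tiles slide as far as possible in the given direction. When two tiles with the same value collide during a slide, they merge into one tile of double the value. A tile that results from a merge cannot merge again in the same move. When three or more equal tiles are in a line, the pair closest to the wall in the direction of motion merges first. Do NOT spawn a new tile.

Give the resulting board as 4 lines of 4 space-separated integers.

Slide down:
col 0: [4, 4, 64, 2] -> [0, 8, 64, 2]
col 1: [2, 0, 2, 32] -> [0, 0, 4, 32]
col 2: [0, 2, 0, 4] -> [0, 0, 2, 4]
col 3: [64, 64, 32, 4] -> [0, 128, 32, 4]

Answer:   0   0   0   0
  8   0   0 128
 64   4   2  32
  2  32   4   4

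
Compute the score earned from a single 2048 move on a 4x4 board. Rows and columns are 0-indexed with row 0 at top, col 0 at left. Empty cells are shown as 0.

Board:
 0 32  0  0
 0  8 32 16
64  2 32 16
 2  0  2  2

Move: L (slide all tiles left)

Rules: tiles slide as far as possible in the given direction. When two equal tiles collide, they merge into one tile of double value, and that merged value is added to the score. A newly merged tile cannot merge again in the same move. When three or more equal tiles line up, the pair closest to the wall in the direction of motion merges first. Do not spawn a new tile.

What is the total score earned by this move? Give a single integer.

Slide left:
row 0: [0, 32, 0, 0] -> [32, 0, 0, 0]  score +0 (running 0)
row 1: [0, 8, 32, 16] -> [8, 32, 16, 0]  score +0 (running 0)
row 2: [64, 2, 32, 16] -> [64, 2, 32, 16]  score +0 (running 0)
row 3: [2, 0, 2, 2] -> [4, 2, 0, 0]  score +4 (running 4)
Board after move:
32  0  0  0
 8 32 16  0
64  2 32 16
 4  2  0  0

Answer: 4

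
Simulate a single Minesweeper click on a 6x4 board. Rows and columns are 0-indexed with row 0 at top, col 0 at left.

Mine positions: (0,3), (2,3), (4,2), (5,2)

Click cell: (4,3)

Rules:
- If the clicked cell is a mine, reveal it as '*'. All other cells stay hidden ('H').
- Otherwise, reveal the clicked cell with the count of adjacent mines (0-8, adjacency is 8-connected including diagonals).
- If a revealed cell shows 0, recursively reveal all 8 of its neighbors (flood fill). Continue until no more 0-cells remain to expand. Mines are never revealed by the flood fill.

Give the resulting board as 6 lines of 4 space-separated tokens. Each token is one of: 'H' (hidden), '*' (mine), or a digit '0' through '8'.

H H H H
H H H H
H H H H
H H H H
H H H 2
H H H H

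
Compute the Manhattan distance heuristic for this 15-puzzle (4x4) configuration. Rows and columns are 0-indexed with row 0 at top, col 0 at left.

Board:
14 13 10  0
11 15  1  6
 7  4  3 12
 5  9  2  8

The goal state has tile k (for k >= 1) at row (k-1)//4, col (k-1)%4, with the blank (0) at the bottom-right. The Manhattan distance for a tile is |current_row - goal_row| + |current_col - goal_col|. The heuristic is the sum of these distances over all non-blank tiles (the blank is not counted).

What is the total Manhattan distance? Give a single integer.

Answer: 41

Derivation:
Tile 14: (0,0)->(3,1) = 4
Tile 13: (0,1)->(3,0) = 4
Tile 10: (0,2)->(2,1) = 3
Tile 11: (1,0)->(2,2) = 3
Tile 15: (1,1)->(3,2) = 3
Tile 1: (1,2)->(0,0) = 3
Tile 6: (1,3)->(1,1) = 2
Tile 7: (2,0)->(1,2) = 3
Tile 4: (2,1)->(0,3) = 4
Tile 3: (2,2)->(0,2) = 2
Tile 12: (2,3)->(2,3) = 0
Tile 5: (3,0)->(1,0) = 2
Tile 9: (3,1)->(2,0) = 2
Tile 2: (3,2)->(0,1) = 4
Tile 8: (3,3)->(1,3) = 2
Sum: 4 + 4 + 3 + 3 + 3 + 3 + 2 + 3 + 4 + 2 + 0 + 2 + 2 + 4 + 2 = 41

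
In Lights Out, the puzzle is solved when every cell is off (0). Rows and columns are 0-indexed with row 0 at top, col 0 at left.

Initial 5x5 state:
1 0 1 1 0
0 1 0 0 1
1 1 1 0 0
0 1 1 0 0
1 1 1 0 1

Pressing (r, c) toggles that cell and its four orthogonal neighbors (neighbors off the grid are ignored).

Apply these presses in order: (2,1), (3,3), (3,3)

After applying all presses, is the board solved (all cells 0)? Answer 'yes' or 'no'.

Answer: no

Derivation:
After press 1 at (2,1):
1 0 1 1 0
0 0 0 0 1
0 0 0 0 0
0 0 1 0 0
1 1 1 0 1

After press 2 at (3,3):
1 0 1 1 0
0 0 0 0 1
0 0 0 1 0
0 0 0 1 1
1 1 1 1 1

After press 3 at (3,3):
1 0 1 1 0
0 0 0 0 1
0 0 0 0 0
0 0 1 0 0
1 1 1 0 1

Lights still on: 9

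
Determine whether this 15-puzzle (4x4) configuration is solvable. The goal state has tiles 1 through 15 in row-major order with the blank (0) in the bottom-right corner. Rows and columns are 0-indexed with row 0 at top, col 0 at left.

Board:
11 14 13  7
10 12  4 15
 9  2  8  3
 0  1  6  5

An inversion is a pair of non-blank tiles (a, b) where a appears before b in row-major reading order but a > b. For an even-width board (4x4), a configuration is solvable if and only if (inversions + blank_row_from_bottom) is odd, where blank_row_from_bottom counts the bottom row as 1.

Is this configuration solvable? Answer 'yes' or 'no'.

Inversions: 78
Blank is in row 3 (0-indexed from top), which is row 1 counting from the bottom (bottom = 1).
78 + 1 = 79, which is odd, so the puzzle is solvable.

Answer: yes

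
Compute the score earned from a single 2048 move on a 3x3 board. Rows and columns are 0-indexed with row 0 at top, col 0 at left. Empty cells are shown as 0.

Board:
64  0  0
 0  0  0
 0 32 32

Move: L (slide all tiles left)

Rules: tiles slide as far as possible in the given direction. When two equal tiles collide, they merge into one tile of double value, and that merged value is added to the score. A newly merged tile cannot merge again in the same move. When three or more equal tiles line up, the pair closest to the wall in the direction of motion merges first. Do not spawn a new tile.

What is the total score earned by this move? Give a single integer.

Slide left:
row 0: [64, 0, 0] -> [64, 0, 0]  score +0 (running 0)
row 1: [0, 0, 0] -> [0, 0, 0]  score +0 (running 0)
row 2: [0, 32, 32] -> [64, 0, 0]  score +64 (running 64)
Board after move:
64  0  0
 0  0  0
64  0  0

Answer: 64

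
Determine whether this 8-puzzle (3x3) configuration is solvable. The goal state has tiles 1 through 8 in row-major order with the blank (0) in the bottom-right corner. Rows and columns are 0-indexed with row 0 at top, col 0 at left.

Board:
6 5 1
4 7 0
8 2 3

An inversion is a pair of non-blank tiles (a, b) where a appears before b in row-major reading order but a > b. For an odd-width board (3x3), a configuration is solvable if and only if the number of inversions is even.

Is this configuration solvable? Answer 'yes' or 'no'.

Answer: no

Derivation:
Inversions (pairs i<j in row-major order where tile[i] > tile[j] > 0): 15
15 is odd, so the puzzle is not solvable.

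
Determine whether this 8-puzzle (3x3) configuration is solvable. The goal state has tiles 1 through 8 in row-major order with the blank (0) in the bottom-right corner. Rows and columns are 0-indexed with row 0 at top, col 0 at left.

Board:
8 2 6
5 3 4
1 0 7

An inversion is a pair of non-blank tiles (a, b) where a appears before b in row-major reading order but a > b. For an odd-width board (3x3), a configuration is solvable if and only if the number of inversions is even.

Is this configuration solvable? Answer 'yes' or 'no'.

Inversions (pairs i<j in row-major order where tile[i] > tile[j] > 0): 17
17 is odd, so the puzzle is not solvable.

Answer: no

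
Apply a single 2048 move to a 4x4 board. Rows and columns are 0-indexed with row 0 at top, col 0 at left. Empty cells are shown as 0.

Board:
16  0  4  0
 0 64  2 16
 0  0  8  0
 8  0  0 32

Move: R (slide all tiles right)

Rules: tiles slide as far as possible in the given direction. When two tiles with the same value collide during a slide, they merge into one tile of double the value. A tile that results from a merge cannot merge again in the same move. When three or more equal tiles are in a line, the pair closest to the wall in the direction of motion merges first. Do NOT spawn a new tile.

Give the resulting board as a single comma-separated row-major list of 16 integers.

Answer: 0, 0, 16, 4, 0, 64, 2, 16, 0, 0, 0, 8, 0, 0, 8, 32

Derivation:
Slide right:
row 0: [16, 0, 4, 0] -> [0, 0, 16, 4]
row 1: [0, 64, 2, 16] -> [0, 64, 2, 16]
row 2: [0, 0, 8, 0] -> [0, 0, 0, 8]
row 3: [8, 0, 0, 32] -> [0, 0, 8, 32]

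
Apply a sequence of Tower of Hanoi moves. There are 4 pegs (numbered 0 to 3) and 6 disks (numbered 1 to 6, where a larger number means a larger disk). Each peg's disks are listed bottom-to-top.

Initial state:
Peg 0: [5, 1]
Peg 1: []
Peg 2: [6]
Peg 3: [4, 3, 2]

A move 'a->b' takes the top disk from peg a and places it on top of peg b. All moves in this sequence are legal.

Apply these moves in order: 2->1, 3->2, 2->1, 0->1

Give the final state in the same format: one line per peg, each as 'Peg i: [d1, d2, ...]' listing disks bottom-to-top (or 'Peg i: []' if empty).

Answer: Peg 0: [5]
Peg 1: [6, 2, 1]
Peg 2: []
Peg 3: [4, 3]

Derivation:
After move 1 (2->1):
Peg 0: [5, 1]
Peg 1: [6]
Peg 2: []
Peg 3: [4, 3, 2]

After move 2 (3->2):
Peg 0: [5, 1]
Peg 1: [6]
Peg 2: [2]
Peg 3: [4, 3]

After move 3 (2->1):
Peg 0: [5, 1]
Peg 1: [6, 2]
Peg 2: []
Peg 3: [4, 3]

After move 4 (0->1):
Peg 0: [5]
Peg 1: [6, 2, 1]
Peg 2: []
Peg 3: [4, 3]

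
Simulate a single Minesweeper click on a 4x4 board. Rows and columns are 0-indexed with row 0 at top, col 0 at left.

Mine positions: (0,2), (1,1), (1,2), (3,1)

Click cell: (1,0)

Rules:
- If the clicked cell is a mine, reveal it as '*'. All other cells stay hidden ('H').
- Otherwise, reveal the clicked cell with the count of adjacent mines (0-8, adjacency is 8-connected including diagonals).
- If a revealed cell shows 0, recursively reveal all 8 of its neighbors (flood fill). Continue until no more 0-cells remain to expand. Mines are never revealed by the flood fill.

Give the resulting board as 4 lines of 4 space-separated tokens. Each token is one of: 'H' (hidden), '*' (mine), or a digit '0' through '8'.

H H H H
1 H H H
H H H H
H H H H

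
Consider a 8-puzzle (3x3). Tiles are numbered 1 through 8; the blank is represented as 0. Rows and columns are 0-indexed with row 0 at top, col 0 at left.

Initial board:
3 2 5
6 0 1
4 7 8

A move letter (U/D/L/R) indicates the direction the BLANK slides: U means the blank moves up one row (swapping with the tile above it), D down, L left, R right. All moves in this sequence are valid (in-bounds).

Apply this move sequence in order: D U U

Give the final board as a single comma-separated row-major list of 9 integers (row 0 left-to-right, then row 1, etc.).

Answer: 3, 0, 5, 6, 2, 1, 4, 7, 8

Derivation:
After move 1 (D):
3 2 5
6 7 1
4 0 8

After move 2 (U):
3 2 5
6 0 1
4 7 8

After move 3 (U):
3 0 5
6 2 1
4 7 8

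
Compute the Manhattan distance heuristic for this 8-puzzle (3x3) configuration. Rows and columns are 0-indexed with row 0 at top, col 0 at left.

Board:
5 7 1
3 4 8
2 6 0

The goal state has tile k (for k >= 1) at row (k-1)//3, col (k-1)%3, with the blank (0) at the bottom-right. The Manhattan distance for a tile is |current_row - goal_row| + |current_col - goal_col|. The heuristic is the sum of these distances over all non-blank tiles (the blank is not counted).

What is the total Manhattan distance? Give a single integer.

Tile 5: (0,0)->(1,1) = 2
Tile 7: (0,1)->(2,0) = 3
Tile 1: (0,2)->(0,0) = 2
Tile 3: (1,0)->(0,2) = 3
Tile 4: (1,1)->(1,0) = 1
Tile 8: (1,2)->(2,1) = 2
Tile 2: (2,0)->(0,1) = 3
Tile 6: (2,1)->(1,2) = 2
Sum: 2 + 3 + 2 + 3 + 1 + 2 + 3 + 2 = 18

Answer: 18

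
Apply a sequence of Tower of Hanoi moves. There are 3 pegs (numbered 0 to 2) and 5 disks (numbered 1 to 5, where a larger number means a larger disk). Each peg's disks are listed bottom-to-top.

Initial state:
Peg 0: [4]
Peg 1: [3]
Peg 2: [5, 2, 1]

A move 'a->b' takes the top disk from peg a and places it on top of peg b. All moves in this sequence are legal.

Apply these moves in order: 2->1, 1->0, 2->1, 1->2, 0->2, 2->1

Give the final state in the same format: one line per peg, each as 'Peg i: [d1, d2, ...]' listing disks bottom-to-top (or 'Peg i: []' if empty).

Answer: Peg 0: [4]
Peg 1: [3, 1]
Peg 2: [5, 2]

Derivation:
After move 1 (2->1):
Peg 0: [4]
Peg 1: [3, 1]
Peg 2: [5, 2]

After move 2 (1->0):
Peg 0: [4, 1]
Peg 1: [3]
Peg 2: [5, 2]

After move 3 (2->1):
Peg 0: [4, 1]
Peg 1: [3, 2]
Peg 2: [5]

After move 4 (1->2):
Peg 0: [4, 1]
Peg 1: [3]
Peg 2: [5, 2]

After move 5 (0->2):
Peg 0: [4]
Peg 1: [3]
Peg 2: [5, 2, 1]

After move 6 (2->1):
Peg 0: [4]
Peg 1: [3, 1]
Peg 2: [5, 2]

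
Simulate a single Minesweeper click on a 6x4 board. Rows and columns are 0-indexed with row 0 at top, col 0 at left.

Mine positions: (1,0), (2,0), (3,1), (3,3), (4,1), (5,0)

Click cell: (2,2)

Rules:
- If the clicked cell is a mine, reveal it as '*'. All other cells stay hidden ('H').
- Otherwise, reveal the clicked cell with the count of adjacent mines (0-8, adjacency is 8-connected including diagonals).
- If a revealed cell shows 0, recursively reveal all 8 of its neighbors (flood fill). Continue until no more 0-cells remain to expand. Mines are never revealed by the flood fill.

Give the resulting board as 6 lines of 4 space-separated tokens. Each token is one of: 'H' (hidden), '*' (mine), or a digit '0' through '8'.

H H H H
H H H H
H H 2 H
H H H H
H H H H
H H H H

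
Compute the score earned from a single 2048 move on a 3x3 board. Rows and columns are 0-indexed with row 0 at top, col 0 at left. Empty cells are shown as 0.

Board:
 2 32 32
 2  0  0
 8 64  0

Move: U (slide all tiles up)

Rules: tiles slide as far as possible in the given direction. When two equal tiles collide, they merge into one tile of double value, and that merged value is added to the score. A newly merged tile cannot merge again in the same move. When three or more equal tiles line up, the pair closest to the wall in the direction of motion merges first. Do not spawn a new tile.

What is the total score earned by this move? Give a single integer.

Slide up:
col 0: [2, 2, 8] -> [4, 8, 0]  score +4 (running 4)
col 1: [32, 0, 64] -> [32, 64, 0]  score +0 (running 4)
col 2: [32, 0, 0] -> [32, 0, 0]  score +0 (running 4)
Board after move:
 4 32 32
 8 64  0
 0  0  0

Answer: 4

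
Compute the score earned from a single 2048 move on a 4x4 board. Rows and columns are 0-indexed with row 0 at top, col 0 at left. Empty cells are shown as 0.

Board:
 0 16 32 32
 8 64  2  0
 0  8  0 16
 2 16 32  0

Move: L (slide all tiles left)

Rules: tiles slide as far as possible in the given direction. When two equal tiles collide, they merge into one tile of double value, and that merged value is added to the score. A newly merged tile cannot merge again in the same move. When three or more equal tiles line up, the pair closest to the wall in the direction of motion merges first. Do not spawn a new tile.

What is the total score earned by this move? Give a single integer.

Slide left:
row 0: [0, 16, 32, 32] -> [16, 64, 0, 0]  score +64 (running 64)
row 1: [8, 64, 2, 0] -> [8, 64, 2, 0]  score +0 (running 64)
row 2: [0, 8, 0, 16] -> [8, 16, 0, 0]  score +0 (running 64)
row 3: [2, 16, 32, 0] -> [2, 16, 32, 0]  score +0 (running 64)
Board after move:
16 64  0  0
 8 64  2  0
 8 16  0  0
 2 16 32  0

Answer: 64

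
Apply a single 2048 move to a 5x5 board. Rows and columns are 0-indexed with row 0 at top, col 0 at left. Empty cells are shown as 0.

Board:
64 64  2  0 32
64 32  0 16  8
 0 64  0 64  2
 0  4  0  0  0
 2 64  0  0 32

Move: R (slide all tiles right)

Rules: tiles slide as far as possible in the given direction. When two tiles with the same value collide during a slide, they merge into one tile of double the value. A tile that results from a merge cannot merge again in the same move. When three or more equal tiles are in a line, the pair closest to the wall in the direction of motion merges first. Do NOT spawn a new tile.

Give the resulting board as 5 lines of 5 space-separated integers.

Slide right:
row 0: [64, 64, 2, 0, 32] -> [0, 0, 128, 2, 32]
row 1: [64, 32, 0, 16, 8] -> [0, 64, 32, 16, 8]
row 2: [0, 64, 0, 64, 2] -> [0, 0, 0, 128, 2]
row 3: [0, 4, 0, 0, 0] -> [0, 0, 0, 0, 4]
row 4: [2, 64, 0, 0, 32] -> [0, 0, 2, 64, 32]

Answer:   0   0 128   2  32
  0  64  32  16   8
  0   0   0 128   2
  0   0   0   0   4
  0   0   2  64  32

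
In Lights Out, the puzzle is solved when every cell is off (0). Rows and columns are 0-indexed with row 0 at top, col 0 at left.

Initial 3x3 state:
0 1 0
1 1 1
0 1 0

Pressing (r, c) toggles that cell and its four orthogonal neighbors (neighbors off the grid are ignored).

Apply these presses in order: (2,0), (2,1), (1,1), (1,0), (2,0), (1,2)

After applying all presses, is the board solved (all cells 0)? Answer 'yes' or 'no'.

Answer: no

Derivation:
After press 1 at (2,0):
0 1 0
0 1 1
1 0 0

After press 2 at (2,1):
0 1 0
0 0 1
0 1 1

After press 3 at (1,1):
0 0 0
1 1 0
0 0 1

After press 4 at (1,0):
1 0 0
0 0 0
1 0 1

After press 5 at (2,0):
1 0 0
1 0 0
0 1 1

After press 6 at (1,2):
1 0 1
1 1 1
0 1 0

Lights still on: 6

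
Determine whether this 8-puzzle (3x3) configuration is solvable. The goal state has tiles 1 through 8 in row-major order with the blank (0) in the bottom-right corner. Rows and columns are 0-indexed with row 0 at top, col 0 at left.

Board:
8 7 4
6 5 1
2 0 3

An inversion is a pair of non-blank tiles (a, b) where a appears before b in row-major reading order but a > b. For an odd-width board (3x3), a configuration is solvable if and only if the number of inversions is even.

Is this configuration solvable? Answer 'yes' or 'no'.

Answer: no

Derivation:
Inversions (pairs i<j in row-major order where tile[i] > tile[j] > 0): 23
23 is odd, so the puzzle is not solvable.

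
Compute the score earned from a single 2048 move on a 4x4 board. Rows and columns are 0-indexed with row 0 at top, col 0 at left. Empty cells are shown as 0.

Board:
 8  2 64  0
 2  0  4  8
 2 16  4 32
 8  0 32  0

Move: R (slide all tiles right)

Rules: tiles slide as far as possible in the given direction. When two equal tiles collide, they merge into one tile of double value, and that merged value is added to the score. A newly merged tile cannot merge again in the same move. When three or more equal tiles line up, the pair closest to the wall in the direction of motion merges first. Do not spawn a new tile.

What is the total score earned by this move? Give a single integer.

Slide right:
row 0: [8, 2, 64, 0] -> [0, 8, 2, 64]  score +0 (running 0)
row 1: [2, 0, 4, 8] -> [0, 2, 4, 8]  score +0 (running 0)
row 2: [2, 16, 4, 32] -> [2, 16, 4, 32]  score +0 (running 0)
row 3: [8, 0, 32, 0] -> [0, 0, 8, 32]  score +0 (running 0)
Board after move:
 0  8  2 64
 0  2  4  8
 2 16  4 32
 0  0  8 32

Answer: 0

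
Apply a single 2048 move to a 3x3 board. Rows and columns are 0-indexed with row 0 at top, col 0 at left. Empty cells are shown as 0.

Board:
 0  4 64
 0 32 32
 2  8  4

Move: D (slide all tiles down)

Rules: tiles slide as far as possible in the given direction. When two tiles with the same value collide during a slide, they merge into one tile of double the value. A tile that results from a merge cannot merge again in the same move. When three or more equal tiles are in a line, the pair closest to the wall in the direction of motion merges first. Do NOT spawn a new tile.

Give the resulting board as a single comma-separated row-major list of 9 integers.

Slide down:
col 0: [0, 0, 2] -> [0, 0, 2]
col 1: [4, 32, 8] -> [4, 32, 8]
col 2: [64, 32, 4] -> [64, 32, 4]

Answer: 0, 4, 64, 0, 32, 32, 2, 8, 4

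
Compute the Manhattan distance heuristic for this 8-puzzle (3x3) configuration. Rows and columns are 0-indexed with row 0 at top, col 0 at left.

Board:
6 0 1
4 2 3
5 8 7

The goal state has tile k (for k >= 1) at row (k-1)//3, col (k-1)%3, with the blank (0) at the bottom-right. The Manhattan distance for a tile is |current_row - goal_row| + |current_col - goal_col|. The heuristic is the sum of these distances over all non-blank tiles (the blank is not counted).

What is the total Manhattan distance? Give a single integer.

Answer: 11

Derivation:
Tile 6: at (0,0), goal (1,2), distance |0-1|+|0-2| = 3
Tile 1: at (0,2), goal (0,0), distance |0-0|+|2-0| = 2
Tile 4: at (1,0), goal (1,0), distance |1-1|+|0-0| = 0
Tile 2: at (1,1), goal (0,1), distance |1-0|+|1-1| = 1
Tile 3: at (1,2), goal (0,2), distance |1-0|+|2-2| = 1
Tile 5: at (2,0), goal (1,1), distance |2-1|+|0-1| = 2
Tile 8: at (2,1), goal (2,1), distance |2-2|+|1-1| = 0
Tile 7: at (2,2), goal (2,0), distance |2-2|+|2-0| = 2
Sum: 3 + 2 + 0 + 1 + 1 + 2 + 0 + 2 = 11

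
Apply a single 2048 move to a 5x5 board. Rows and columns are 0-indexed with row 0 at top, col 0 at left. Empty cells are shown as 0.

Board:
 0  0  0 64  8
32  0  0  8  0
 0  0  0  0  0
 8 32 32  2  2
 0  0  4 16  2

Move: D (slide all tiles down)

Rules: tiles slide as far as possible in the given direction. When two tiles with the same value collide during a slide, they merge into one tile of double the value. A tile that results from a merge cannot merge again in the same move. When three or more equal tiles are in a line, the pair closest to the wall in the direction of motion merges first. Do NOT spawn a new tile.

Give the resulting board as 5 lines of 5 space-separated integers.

Answer:  0  0  0  0  0
 0  0  0 64  0
 0  0  0  8  0
32  0 32  2  8
 8 32  4 16  4

Derivation:
Slide down:
col 0: [0, 32, 0, 8, 0] -> [0, 0, 0, 32, 8]
col 1: [0, 0, 0, 32, 0] -> [0, 0, 0, 0, 32]
col 2: [0, 0, 0, 32, 4] -> [0, 0, 0, 32, 4]
col 3: [64, 8, 0, 2, 16] -> [0, 64, 8, 2, 16]
col 4: [8, 0, 0, 2, 2] -> [0, 0, 0, 8, 4]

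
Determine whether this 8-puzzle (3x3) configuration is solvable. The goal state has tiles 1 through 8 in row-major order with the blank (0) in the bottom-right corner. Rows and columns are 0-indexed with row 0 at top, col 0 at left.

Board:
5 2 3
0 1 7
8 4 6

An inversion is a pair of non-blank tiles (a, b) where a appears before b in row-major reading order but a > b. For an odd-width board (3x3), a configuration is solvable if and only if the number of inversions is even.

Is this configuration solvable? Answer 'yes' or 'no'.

Answer: yes

Derivation:
Inversions (pairs i<j in row-major order where tile[i] > tile[j] > 0): 10
10 is even, so the puzzle is solvable.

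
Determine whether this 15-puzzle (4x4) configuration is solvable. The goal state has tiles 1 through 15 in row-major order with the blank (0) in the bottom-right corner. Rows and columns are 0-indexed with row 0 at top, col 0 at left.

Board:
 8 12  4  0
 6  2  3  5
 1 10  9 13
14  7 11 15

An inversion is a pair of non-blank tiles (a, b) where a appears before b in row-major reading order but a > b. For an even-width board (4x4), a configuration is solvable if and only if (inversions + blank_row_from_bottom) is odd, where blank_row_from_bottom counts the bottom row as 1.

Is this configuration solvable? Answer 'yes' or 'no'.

Answer: no

Derivation:
Inversions: 34
Blank is in row 0 (0-indexed from top), which is row 4 counting from the bottom (bottom = 1).
34 + 4 = 38, which is even, so the puzzle is not solvable.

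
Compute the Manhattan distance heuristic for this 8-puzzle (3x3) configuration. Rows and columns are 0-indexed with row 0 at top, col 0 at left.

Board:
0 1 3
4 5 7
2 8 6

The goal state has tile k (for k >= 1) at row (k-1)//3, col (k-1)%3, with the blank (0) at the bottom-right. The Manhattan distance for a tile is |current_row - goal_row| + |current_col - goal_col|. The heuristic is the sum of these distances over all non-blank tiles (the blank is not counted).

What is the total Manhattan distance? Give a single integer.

Tile 1: at (0,1), goal (0,0), distance |0-0|+|1-0| = 1
Tile 3: at (0,2), goal (0,2), distance |0-0|+|2-2| = 0
Tile 4: at (1,0), goal (1,0), distance |1-1|+|0-0| = 0
Tile 5: at (1,1), goal (1,1), distance |1-1|+|1-1| = 0
Tile 7: at (1,2), goal (2,0), distance |1-2|+|2-0| = 3
Tile 2: at (2,0), goal (0,1), distance |2-0|+|0-1| = 3
Tile 8: at (2,1), goal (2,1), distance |2-2|+|1-1| = 0
Tile 6: at (2,2), goal (1,2), distance |2-1|+|2-2| = 1
Sum: 1 + 0 + 0 + 0 + 3 + 3 + 0 + 1 = 8

Answer: 8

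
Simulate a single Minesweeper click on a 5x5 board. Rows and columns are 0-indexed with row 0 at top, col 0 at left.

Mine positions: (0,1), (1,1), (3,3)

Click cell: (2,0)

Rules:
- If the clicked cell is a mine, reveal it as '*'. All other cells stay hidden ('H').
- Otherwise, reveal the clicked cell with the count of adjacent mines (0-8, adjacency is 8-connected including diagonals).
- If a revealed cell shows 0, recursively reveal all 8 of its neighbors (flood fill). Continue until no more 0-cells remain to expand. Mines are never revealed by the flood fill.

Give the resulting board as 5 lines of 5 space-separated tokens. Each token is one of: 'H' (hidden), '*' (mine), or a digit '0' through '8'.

H H H H H
H H H H H
1 H H H H
H H H H H
H H H H H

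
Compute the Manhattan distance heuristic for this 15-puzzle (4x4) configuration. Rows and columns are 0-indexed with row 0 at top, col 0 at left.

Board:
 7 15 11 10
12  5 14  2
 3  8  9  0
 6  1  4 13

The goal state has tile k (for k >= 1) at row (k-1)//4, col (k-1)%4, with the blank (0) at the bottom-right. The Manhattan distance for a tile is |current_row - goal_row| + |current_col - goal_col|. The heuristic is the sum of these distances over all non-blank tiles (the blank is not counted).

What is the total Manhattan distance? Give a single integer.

Tile 7: (0,0)->(1,2) = 3
Tile 15: (0,1)->(3,2) = 4
Tile 11: (0,2)->(2,2) = 2
Tile 10: (0,3)->(2,1) = 4
Tile 12: (1,0)->(2,3) = 4
Tile 5: (1,1)->(1,0) = 1
Tile 14: (1,2)->(3,1) = 3
Tile 2: (1,3)->(0,1) = 3
Tile 3: (2,0)->(0,2) = 4
Tile 8: (2,1)->(1,3) = 3
Tile 9: (2,2)->(2,0) = 2
Tile 6: (3,0)->(1,1) = 3
Tile 1: (3,1)->(0,0) = 4
Tile 4: (3,2)->(0,3) = 4
Tile 13: (3,3)->(3,0) = 3
Sum: 3 + 4 + 2 + 4 + 4 + 1 + 3 + 3 + 4 + 3 + 2 + 3 + 4 + 4 + 3 = 47

Answer: 47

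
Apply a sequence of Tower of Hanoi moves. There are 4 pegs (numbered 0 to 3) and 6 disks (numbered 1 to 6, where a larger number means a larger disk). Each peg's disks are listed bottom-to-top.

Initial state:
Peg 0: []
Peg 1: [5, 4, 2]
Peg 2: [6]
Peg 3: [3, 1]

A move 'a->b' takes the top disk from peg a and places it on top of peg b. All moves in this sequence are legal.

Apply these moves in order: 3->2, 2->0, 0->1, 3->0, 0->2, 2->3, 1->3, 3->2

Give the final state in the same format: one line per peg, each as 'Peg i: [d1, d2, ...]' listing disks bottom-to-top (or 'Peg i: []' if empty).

Answer: Peg 0: []
Peg 1: [5, 4, 2]
Peg 2: [6, 1]
Peg 3: [3]

Derivation:
After move 1 (3->2):
Peg 0: []
Peg 1: [5, 4, 2]
Peg 2: [6, 1]
Peg 3: [3]

After move 2 (2->0):
Peg 0: [1]
Peg 1: [5, 4, 2]
Peg 2: [6]
Peg 3: [3]

After move 3 (0->1):
Peg 0: []
Peg 1: [5, 4, 2, 1]
Peg 2: [6]
Peg 3: [3]

After move 4 (3->0):
Peg 0: [3]
Peg 1: [5, 4, 2, 1]
Peg 2: [6]
Peg 3: []

After move 5 (0->2):
Peg 0: []
Peg 1: [5, 4, 2, 1]
Peg 2: [6, 3]
Peg 3: []

After move 6 (2->3):
Peg 0: []
Peg 1: [5, 4, 2, 1]
Peg 2: [6]
Peg 3: [3]

After move 7 (1->3):
Peg 0: []
Peg 1: [5, 4, 2]
Peg 2: [6]
Peg 3: [3, 1]

After move 8 (3->2):
Peg 0: []
Peg 1: [5, 4, 2]
Peg 2: [6, 1]
Peg 3: [3]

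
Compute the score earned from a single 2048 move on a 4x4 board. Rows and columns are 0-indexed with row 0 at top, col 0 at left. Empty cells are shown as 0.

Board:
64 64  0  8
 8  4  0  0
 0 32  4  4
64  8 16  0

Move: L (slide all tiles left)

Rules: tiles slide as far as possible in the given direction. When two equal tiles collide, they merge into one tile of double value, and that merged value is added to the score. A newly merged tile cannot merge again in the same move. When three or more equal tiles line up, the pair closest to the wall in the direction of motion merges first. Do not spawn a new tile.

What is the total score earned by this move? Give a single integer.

Answer: 136

Derivation:
Slide left:
row 0: [64, 64, 0, 8] -> [128, 8, 0, 0]  score +128 (running 128)
row 1: [8, 4, 0, 0] -> [8, 4, 0, 0]  score +0 (running 128)
row 2: [0, 32, 4, 4] -> [32, 8, 0, 0]  score +8 (running 136)
row 3: [64, 8, 16, 0] -> [64, 8, 16, 0]  score +0 (running 136)
Board after move:
128   8   0   0
  8   4   0   0
 32   8   0   0
 64   8  16   0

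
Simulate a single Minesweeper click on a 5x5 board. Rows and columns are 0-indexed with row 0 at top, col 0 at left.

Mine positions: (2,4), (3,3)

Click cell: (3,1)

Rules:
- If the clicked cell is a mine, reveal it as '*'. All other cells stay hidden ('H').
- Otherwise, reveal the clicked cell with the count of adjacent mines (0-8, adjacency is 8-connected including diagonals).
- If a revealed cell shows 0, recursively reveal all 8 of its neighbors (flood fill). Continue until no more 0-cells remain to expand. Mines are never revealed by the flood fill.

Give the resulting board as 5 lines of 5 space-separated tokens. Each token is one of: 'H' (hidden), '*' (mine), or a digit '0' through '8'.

0 0 0 0 0
0 0 0 1 1
0 0 1 2 H
0 0 1 H H
0 0 1 H H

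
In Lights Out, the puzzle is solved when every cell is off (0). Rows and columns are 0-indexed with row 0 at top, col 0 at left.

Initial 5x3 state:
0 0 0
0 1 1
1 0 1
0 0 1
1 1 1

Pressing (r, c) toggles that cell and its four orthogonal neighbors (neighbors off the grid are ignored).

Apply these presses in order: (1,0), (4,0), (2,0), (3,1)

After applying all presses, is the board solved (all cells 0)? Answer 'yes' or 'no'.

Answer: no

Derivation:
After press 1 at (1,0):
1 0 0
1 0 1
0 0 1
0 0 1
1 1 1

After press 2 at (4,0):
1 0 0
1 0 1
0 0 1
1 0 1
0 0 1

After press 3 at (2,0):
1 0 0
0 0 1
1 1 1
0 0 1
0 0 1

After press 4 at (3,1):
1 0 0
0 0 1
1 0 1
1 1 0
0 1 1

Lights still on: 8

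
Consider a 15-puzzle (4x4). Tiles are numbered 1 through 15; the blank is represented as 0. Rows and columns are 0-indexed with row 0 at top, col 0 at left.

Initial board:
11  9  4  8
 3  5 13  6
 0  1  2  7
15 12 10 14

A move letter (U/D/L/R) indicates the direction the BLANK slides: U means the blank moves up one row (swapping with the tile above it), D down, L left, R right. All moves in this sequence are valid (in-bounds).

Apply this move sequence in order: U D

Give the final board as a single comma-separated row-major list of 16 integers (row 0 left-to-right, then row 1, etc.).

Answer: 11, 9, 4, 8, 3, 5, 13, 6, 0, 1, 2, 7, 15, 12, 10, 14

Derivation:
After move 1 (U):
11  9  4  8
 0  5 13  6
 3  1  2  7
15 12 10 14

After move 2 (D):
11  9  4  8
 3  5 13  6
 0  1  2  7
15 12 10 14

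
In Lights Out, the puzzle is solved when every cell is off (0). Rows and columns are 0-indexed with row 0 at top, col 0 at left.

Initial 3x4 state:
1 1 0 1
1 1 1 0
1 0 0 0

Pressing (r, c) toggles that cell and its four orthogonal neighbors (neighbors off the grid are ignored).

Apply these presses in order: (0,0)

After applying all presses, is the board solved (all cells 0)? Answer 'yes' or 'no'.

Answer: no

Derivation:
After press 1 at (0,0):
0 0 0 1
0 1 1 0
1 0 0 0

Lights still on: 4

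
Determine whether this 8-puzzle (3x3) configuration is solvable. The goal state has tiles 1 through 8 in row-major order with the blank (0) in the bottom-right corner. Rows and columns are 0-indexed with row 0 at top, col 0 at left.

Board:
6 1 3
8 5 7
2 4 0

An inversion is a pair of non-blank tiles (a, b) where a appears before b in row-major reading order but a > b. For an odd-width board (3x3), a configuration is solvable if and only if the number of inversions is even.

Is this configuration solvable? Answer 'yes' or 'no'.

Inversions (pairs i<j in row-major order where tile[i] > tile[j] > 0): 14
14 is even, so the puzzle is solvable.

Answer: yes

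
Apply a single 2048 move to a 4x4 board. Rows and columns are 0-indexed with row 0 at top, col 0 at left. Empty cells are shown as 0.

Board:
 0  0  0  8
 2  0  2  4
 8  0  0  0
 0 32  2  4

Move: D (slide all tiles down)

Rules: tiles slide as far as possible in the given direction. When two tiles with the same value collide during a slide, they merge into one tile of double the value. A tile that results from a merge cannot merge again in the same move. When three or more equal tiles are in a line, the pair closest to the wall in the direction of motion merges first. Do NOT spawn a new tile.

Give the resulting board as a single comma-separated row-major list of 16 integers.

Answer: 0, 0, 0, 0, 0, 0, 0, 0, 2, 0, 0, 8, 8, 32, 4, 8

Derivation:
Slide down:
col 0: [0, 2, 8, 0] -> [0, 0, 2, 8]
col 1: [0, 0, 0, 32] -> [0, 0, 0, 32]
col 2: [0, 2, 0, 2] -> [0, 0, 0, 4]
col 3: [8, 4, 0, 4] -> [0, 0, 8, 8]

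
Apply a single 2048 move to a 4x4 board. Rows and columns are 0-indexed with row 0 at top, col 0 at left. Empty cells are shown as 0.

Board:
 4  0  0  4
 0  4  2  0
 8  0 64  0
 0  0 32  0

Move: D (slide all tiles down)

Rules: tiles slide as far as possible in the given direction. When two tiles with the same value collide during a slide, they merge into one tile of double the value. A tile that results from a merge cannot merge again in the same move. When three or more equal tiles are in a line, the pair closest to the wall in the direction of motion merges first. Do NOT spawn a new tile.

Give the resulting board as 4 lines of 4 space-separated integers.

Answer:  0  0  0  0
 0  0  2  0
 4  0 64  0
 8  4 32  4

Derivation:
Slide down:
col 0: [4, 0, 8, 0] -> [0, 0, 4, 8]
col 1: [0, 4, 0, 0] -> [0, 0, 0, 4]
col 2: [0, 2, 64, 32] -> [0, 2, 64, 32]
col 3: [4, 0, 0, 0] -> [0, 0, 0, 4]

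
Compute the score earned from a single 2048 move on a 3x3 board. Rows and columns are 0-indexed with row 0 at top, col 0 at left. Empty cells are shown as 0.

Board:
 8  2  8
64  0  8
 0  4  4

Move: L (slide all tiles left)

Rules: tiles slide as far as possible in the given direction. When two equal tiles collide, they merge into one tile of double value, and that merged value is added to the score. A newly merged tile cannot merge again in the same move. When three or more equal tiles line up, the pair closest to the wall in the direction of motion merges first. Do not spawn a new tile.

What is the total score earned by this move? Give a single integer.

Answer: 8

Derivation:
Slide left:
row 0: [8, 2, 8] -> [8, 2, 8]  score +0 (running 0)
row 1: [64, 0, 8] -> [64, 8, 0]  score +0 (running 0)
row 2: [0, 4, 4] -> [8, 0, 0]  score +8 (running 8)
Board after move:
 8  2  8
64  8  0
 8  0  0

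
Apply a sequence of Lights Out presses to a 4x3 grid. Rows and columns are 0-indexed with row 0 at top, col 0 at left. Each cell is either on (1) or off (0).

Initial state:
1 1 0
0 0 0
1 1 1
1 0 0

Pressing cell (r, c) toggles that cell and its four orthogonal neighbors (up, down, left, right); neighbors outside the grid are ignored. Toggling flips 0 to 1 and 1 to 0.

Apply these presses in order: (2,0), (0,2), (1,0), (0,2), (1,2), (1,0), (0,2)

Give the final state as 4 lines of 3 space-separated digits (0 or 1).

After press 1 at (2,0):
1 1 0
1 0 0
0 0 1
0 0 0

After press 2 at (0,2):
1 0 1
1 0 1
0 0 1
0 0 0

After press 3 at (1,0):
0 0 1
0 1 1
1 0 1
0 0 0

After press 4 at (0,2):
0 1 0
0 1 0
1 0 1
0 0 0

After press 5 at (1,2):
0 1 1
0 0 1
1 0 0
0 0 0

After press 6 at (1,0):
1 1 1
1 1 1
0 0 0
0 0 0

After press 7 at (0,2):
1 0 0
1 1 0
0 0 0
0 0 0

Answer: 1 0 0
1 1 0
0 0 0
0 0 0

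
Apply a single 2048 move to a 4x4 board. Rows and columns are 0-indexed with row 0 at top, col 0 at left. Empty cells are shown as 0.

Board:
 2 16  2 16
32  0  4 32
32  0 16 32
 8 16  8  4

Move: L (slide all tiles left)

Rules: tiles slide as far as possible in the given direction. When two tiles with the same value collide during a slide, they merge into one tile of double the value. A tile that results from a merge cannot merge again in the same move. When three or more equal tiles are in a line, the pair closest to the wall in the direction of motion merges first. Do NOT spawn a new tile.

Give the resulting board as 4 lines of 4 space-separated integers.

Answer:  2 16  2 16
32  4 32  0
32 16 32  0
 8 16  8  4

Derivation:
Slide left:
row 0: [2, 16, 2, 16] -> [2, 16, 2, 16]
row 1: [32, 0, 4, 32] -> [32, 4, 32, 0]
row 2: [32, 0, 16, 32] -> [32, 16, 32, 0]
row 3: [8, 16, 8, 4] -> [8, 16, 8, 4]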